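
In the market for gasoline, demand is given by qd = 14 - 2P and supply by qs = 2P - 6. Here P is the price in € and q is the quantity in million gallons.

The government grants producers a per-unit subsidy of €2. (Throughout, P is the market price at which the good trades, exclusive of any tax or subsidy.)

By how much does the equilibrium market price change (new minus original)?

Solve the original market: 14 - 2P = 2P - 6, hence P = 5 and q = 4.
Since sellers receive the price plus the subsidy, the effective supply curve becomes qs = 2P - 2.
Clearing the new market: 14 - 2P = 2P - 2, so P = 4 and q = 6.
ΔP = 4 − 5 = -1.

-1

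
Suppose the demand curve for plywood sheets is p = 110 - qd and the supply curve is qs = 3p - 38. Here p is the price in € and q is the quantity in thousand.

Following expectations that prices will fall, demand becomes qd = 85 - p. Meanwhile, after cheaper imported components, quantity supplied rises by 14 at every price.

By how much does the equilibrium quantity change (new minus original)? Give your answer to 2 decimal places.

Solve the original market: 110 - p = 3p - 38, hence p = 37 and q = 73.
With the change applied: demand qd = 85 - p, supply qs = 3p - 24.
Setting them equal: 85 - p = 3p - 24 → 109 = 4p, so p = 27.25 and q = 57.75.
Δq = 57.75 − 73 = -15.25.

-15.25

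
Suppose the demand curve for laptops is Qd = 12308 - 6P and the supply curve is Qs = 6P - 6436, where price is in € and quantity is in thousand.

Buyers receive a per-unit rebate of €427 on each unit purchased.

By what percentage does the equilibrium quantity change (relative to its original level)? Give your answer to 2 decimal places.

+43.63

Solve the original market: 12308 - 6P = 6P - 6436, hence P = 1562 and Q = 2936.
Since buyers' out-of-pocket price is the market price minus the rebate, the effective demand curve becomes Qd = 14870 - 6P.
New equilibrium: 14870 - 6P = 6P - 6436 ⇒ 21306 = 12P ⇒ P = 1775.5, Q = 4217.
%ΔQ = (4217 − 2936) / 2936 × 100 = +43.63%.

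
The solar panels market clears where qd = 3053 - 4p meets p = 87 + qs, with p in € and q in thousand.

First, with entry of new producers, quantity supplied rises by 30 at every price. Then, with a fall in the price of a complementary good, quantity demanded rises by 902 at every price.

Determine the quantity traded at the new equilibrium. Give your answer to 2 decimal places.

Solve the original market: 3053 - 4p = p - 87, hence p = 628 and q = 541.
The shock moves the curves to qd = 3955 - 4p and qs = p - 57.
Clearing the new market: 3955 - 4p = p - 57, so p = 802.4 and q = 745.4.

745.40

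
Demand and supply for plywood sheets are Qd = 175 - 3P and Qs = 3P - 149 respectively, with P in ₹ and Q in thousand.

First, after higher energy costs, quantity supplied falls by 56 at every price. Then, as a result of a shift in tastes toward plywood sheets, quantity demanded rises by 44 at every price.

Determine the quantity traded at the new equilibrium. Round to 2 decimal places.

7.00

Initially, 175 - 3P = 3P - 149, so 324 = 6P and P = 54, Q = 13.
The shock moves the curves to Qd = 219 - 3P and Qs = 3P - 205.
Clearing the new market: 219 - 3P = 3P - 205, so P = 212/3 ≈ 70.6667 and Q = 7.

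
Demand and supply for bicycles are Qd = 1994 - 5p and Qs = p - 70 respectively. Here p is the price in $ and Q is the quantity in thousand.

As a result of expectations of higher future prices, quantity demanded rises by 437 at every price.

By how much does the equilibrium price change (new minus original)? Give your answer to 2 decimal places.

+72.83

Before the shock: 1994 - 5p = p - 70 ⇒ 2064 = 6p ⇒ p = 344, Q = 274.
The shock moves the curves to Qd = 2431 - 5p and Qs = p - 70.
Clearing the new market: 2431 - 5p = p - 70, so p = 2501/6 ≈ 416.8333 and Q = 2081/6 ≈ 346.8333.
Δp = 416.8333 − 344 = +72.83.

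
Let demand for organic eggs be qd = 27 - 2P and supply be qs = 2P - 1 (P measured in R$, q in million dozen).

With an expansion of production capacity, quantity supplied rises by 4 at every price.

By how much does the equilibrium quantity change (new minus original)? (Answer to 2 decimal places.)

+2.00

Initially, 27 - 2P = 2P - 1, so 28 = 4P and P = 7, q = 13.
The shock moves the curves to qd = 27 - 2P and qs = 2P + 3.
Clearing the new market: 27 - 2P = 2P + 3, so P = 6 and q = 15.
Δq = 15 − 13 = +2.00.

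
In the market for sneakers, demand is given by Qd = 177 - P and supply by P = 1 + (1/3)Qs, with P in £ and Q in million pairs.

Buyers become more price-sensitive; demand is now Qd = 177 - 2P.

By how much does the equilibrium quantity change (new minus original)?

-27

Initially, 177 - P = 3P - 3, so 180 = 4P and P = 45, Q = 132.
After the shift, demand is Qd = 177 - 2P and supply is Qs = 3P - 3.
New equilibrium: 177 - 2P = 3P - 3 ⇒ 180 = 5P ⇒ P = 36, Q = 105.
ΔQ = 105 − 132 = -27.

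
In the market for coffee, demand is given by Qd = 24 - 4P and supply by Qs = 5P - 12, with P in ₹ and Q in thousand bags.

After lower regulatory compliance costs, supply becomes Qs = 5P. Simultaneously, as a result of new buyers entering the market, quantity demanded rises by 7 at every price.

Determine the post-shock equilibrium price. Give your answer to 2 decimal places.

3.44

Initially, 24 - 4P = 5P - 12, so 36 = 9P and P = 4, Q = 8.
With the change applied: demand Qd = 31 - 4P, supply Qs = 5P.
Setting them equal: 31 - 4P = 5P → 31 = 9P, so P = 31/9 ≈ 3.4444 and Q = 155/9 ≈ 17.2222.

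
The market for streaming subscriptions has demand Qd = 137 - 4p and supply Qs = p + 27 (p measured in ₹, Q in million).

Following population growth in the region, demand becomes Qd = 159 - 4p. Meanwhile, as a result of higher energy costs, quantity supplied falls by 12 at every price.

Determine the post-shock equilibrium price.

28.8

Before the shock: 137 - 4p = p + 27 ⇒ 110 = 5p ⇒ p = 22, Q = 49.
The new curves are Qd = 159 - 4p (demand) and Qs = p + 15 (supply).
Equate the new curves: 159 - 4p = p + 15, giving 144 = 5p, p = 28.8, Q = 43.8.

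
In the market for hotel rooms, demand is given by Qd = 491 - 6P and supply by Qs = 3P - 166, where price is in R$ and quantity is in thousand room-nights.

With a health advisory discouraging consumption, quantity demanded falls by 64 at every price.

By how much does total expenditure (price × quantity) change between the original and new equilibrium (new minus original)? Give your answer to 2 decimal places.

-1782.52

Initially, 491 - 6P = 3P - 166, so 657 = 9P and P = 73, Q = 53.
With the change applied: demand Qd = 427 - 6P, supply Qs = 3P - 166.
Equate the new curves: 427 - 6P = 3P - 166, giving 593 = 9P, P = 593/9 ≈ 65.8889, Q = 95/3 ≈ 31.6667.
Expenditure moves from 73×53 = 3869 to 65.8889×31.6667 = 2086.4815; change = -1782.52.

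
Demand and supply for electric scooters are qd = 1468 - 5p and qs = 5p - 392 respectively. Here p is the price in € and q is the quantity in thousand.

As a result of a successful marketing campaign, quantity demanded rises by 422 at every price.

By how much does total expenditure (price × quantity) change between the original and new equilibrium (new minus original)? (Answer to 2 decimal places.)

Initially, 1468 - 5p = 5p - 392, so 1860 = 10p and p = 186, q = 538.
With the change applied: demand qd = 1890 - 5p, supply qs = 5p - 392.
Clearing the new market: 1890 - 5p = 5p - 392, so p = 228.2 and q = 749.
Expenditure moves from 186×538 = 100068 to 228.2×749 = 170921.8; change = +70853.80.

+70853.80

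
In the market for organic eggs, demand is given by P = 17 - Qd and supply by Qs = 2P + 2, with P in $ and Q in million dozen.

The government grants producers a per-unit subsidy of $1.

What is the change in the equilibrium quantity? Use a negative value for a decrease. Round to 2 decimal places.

Initially, 17 - P = 2P + 2, so 15 = 3P and P = 5, Q = 12.
Since sellers receive the price plus the subsidy, the effective supply curve becomes Qs = 2P + 4.
Equate the new curves: 17 - P = 2P + 4, giving 13 = 3P, P = 13/3 ≈ 4.3333, Q = 38/3 ≈ 12.6667.
ΔQ = 12.6667 − 12 = +0.67.

+0.67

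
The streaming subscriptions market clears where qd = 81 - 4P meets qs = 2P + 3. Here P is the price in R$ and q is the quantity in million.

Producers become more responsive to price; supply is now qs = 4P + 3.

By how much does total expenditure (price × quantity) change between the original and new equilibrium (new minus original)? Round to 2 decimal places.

+32.50

Original equilibrium: 81 - 4P = 2P + 3 gives 78 = 6P, so P = 13 and q = 29.
The new curves are qd = 81 - 4P (demand) and qs = 4P + 3 (supply).
Setting them equal: 81 - 4P = 4P + 3 → 78 = 8P, so P = 9.75 and q = 42.
Expenditure moves from 13×29 = 377 to 9.75×42 = 409.5; change = +32.50.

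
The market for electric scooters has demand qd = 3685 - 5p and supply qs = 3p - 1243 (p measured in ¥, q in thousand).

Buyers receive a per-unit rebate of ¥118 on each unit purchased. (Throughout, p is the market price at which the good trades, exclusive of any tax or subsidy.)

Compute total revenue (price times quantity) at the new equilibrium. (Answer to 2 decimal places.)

569905.94

Original equilibrium: 3685 - 5p = 3p - 1243 gives 4928 = 8p, so p = 616 and q = 605.
Since buyers' out-of-pocket price is the market price minus the rebate, the effective demand curve becomes qd = 4275 - 5p.
Clearing the new market: 4275 - 5p = 3p - 1243, so p = 689.75 and q = 826.25.
New expenditure = 689.75 × 826.25 = 569905.94.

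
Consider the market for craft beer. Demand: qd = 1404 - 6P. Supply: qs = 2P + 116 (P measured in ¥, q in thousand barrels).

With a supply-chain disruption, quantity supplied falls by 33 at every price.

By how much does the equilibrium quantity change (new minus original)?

Original equilibrium: 1404 - 6P = 2P + 116 gives 1288 = 8P, so P = 161 and q = 438.
After the shift, demand is qd = 1404 - 6P and supply is qs = 2P + 83.
Equate the new curves: 1404 - 6P = 2P + 83, giving 1321 = 8P, P = 165.125, q = 413.25.
Δq = 413.25 − 438 = -24.75.

-24.75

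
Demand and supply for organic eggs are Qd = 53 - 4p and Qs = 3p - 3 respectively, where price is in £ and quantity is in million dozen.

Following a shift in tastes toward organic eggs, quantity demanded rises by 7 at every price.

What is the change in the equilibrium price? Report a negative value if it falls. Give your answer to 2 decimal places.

+1.00

Original equilibrium: 53 - 4p = 3p - 3 gives 56 = 7p, so p = 8 and Q = 21.
After the shift, demand is Qd = 60 - 4p and supply is Qs = 3p - 3.
Equate the new curves: 60 - 4p = 3p - 3, giving 63 = 7p, p = 9, Q = 24.
Δp = 9 − 8 = +1.00.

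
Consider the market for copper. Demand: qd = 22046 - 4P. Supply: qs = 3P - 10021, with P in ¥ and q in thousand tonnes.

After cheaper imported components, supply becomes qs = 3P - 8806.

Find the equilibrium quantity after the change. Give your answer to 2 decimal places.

4416.29

Initially, 22046 - 4P = 3P - 10021, so 32067 = 7P and P = 4581, q = 3722.
The new curves are qd = 22046 - 4P (demand) and qs = 3P - 8806 (supply).
Clearing the new market: 22046 - 4P = 3P - 8806, so P = 30852/7 ≈ 4407.4286 and q = 30914/7 ≈ 4416.2857.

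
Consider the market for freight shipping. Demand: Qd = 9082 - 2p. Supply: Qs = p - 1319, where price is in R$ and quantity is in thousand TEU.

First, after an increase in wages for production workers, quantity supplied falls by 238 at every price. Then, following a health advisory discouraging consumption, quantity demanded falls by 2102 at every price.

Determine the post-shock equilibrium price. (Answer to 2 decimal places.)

2845.67

Initially, 9082 - 2p = p - 1319, so 10401 = 3p and p = 3467, Q = 2148.
The new curves are Qd = 6980 - 2p (demand) and Qs = p - 1557 (supply).
Equate the new curves: 6980 - 2p = p - 1557, giving 8537 = 3p, p = 8537/3 ≈ 2845.6667, Q = 3866/3 ≈ 1288.6667.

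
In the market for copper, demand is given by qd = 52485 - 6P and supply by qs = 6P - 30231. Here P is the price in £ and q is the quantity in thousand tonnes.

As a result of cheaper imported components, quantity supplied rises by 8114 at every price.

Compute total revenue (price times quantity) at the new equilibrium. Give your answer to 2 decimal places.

Before the shock: 52485 - 6P = 6P - 30231 ⇒ 82716 = 12P ⇒ P = 6893, q = 11127.
The new curves are qd = 52485 - 6P (demand) and qs = 6P - 22117 (supply).
New equilibrium: 52485 - 6P = 6P - 22117 ⇒ 74602 = 12P ⇒ P = 37301/6 ≈ 6216.8333, q = 15184.
New expenditure = 6216.8333 × 15184 = 94396397.33.

94396397.33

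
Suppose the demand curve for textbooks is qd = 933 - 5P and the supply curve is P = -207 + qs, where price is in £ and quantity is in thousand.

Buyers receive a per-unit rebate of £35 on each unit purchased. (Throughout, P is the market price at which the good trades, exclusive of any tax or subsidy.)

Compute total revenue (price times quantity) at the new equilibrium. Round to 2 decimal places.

Original equilibrium: 933 - 5P = P + 207 gives 726 = 6P, so P = 121 and q = 328.
Since buyers' out-of-pocket price is the market price minus the rebate, the effective demand curve becomes qd = 1108 - 5P.
Equate the new curves: 1108 - 5P = P + 207, giving 901 = 6P, P = 901/6 ≈ 150.1667, q = 2143/6 ≈ 357.1667.
New expenditure = 150.1667 × 357.1667 = 53634.53.

53634.53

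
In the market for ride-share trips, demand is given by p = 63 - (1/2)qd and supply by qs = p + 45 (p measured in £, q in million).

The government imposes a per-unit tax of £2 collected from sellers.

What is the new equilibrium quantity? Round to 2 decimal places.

Original equilibrium: 126 - 2p = p + 45 gives 81 = 3p, so p = 27 and q = 72.
Since sellers keep the price net of the tax, the effective supply curve becomes qs = p + 43.
New equilibrium: 126 - 2p = p + 43 ⇒ 83 = 3p ⇒ p = 83/3 ≈ 27.6667, q = 212/3 ≈ 70.6667.

70.67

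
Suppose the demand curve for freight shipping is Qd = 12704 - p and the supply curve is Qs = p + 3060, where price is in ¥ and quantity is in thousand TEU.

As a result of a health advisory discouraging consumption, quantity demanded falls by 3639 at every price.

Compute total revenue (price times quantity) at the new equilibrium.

Original equilibrium: 12704 - p = p + 3060 gives 9644 = 2p, so p = 4822 and Q = 7882.
With the change applied: demand Qd = 9065 - p, supply Qs = p + 3060.
Setting them equal: 9065 - p = p + 3060 → 6005 = 2p, so p = 3002.5 and Q = 6062.5.
New expenditure = 3002.5 × 6062.5 = 18202656.25.

18202656.25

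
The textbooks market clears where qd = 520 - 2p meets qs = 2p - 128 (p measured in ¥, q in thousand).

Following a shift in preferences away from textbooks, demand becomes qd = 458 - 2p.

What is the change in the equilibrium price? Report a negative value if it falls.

-15.5

Initially, 520 - 2p = 2p - 128, so 648 = 4p and p = 162, q = 196.
The shock moves the curves to qd = 458 - 2p and qs = 2p - 128.
Equate the new curves: 458 - 2p = 2p - 128, giving 586 = 4p, p = 146.5, q = 165.
Δp = 146.5 − 162 = -15.5.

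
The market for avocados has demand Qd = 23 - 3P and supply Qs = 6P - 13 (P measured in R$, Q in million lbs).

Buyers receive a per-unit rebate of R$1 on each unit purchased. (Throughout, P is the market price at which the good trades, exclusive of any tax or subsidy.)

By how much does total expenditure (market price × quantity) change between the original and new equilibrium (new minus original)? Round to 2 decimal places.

Initially, 23 - 3P = 6P - 13, so 36 = 9P and P = 4, Q = 11.
Since buyers' out-of-pocket price is the market price minus the rebate, the effective demand curve becomes Qd = 26 - 3P.
New equilibrium: 26 - 3P = 6P - 13 ⇒ 39 = 9P ⇒ P = 13/3 ≈ 4.3333, Q = 13.
Expenditure moves from 4×11 = 44 to 4.3333×13 = 56.3333; change = +12.33.

+12.33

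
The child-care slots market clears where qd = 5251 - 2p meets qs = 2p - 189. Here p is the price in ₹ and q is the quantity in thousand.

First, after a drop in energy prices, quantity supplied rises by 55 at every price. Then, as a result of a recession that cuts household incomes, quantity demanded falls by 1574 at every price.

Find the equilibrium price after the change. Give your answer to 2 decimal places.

952.75

Before the shock: 5251 - 2p = 2p - 189 ⇒ 5440 = 4p ⇒ p = 1360, q = 2531.
The new curves are qd = 3677 - 2p (demand) and qs = 2p - 134 (supply).
Setting them equal: 3677 - 2p = 2p - 134 → 3811 = 4p, so p = 952.75 and q = 1771.5.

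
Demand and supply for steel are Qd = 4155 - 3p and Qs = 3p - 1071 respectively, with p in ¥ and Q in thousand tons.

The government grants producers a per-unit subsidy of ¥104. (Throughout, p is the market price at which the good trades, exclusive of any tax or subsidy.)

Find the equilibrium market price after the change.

819

Initially, 4155 - 3p = 3p - 1071, so 5226 = 6p and p = 871, Q = 1542.
Since sellers receive the price plus the subsidy, the effective supply curve becomes Qs = 3p - 759.
Clearing the new market: 4155 - 3p = 3p - 759, so p = 819 and Q = 1698.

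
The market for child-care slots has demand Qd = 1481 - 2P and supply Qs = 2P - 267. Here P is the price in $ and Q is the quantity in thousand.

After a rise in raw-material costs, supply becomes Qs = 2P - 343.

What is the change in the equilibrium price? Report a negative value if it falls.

+19

Initially, 1481 - 2P = 2P - 267, so 1748 = 4P and P = 437, Q = 607.
After the shift, demand is Qd = 1481 - 2P and supply is Qs = 2P - 343.
Equate the new curves: 1481 - 2P = 2P - 343, giving 1824 = 4P, P = 456, Q = 569.
ΔP = 456 − 437 = +19.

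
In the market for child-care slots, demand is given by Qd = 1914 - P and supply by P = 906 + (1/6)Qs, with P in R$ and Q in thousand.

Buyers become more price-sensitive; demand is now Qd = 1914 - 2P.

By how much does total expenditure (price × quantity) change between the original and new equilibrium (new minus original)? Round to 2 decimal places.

-836915.63

Original equilibrium: 1914 - P = 6P - 5436 gives 7350 = 7P, so P = 1050 and Q = 864.
After the shift, demand is Qd = 1914 - 2P and supply is Qs = 6P - 5436.
Equate the new curves: 1914 - 2P = 6P - 5436, giving 7350 = 8P, P = 918.75, Q = 76.5.
Expenditure moves from 1050×864 = 907200 to 918.75×76.5 = 70284.375; change = -836915.63.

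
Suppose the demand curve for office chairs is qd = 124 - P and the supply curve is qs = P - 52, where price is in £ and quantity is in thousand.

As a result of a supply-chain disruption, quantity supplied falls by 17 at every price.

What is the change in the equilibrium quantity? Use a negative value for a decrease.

-8.5

Solve the original market: 124 - P = P - 52, hence P = 88 and q = 36.
The new curves are qd = 124 - P (demand) and qs = P - 69 (supply).
Clearing the new market: 124 - P = P - 69, so P = 96.5 and q = 27.5.
Δq = 27.5 − 36 = -8.5.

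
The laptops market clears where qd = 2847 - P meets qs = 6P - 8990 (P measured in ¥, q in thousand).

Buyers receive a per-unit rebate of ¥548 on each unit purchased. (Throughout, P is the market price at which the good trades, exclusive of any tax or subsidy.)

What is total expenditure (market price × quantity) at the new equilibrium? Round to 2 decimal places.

Initially, 2847 - P = 6P - 8990, so 11837 = 7P and P = 1691, q = 1156.
Since buyers' out-of-pocket price is the market price minus the rebate, the effective demand curve becomes qd = 3395 - P.
Equate the new curves: 3395 - P = 6P - 8990, giving 12385 = 7P, P = 12385/7 ≈ 1769.2857, q = 11380/7 ≈ 1625.7143.
New expenditure = 1769.2857 × 1625.7143 = 2876353.06.

2876353.06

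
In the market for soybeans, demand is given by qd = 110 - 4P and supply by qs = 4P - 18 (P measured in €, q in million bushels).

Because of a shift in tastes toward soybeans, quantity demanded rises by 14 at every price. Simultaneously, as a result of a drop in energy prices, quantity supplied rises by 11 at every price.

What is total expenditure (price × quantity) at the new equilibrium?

Before the shock: 110 - 4P = 4P - 18 ⇒ 128 = 8P ⇒ P = 16, q = 46.
With the change applied: demand qd = 124 - 4P, supply qs = 4P - 7.
Setting them equal: 124 - 4P = 4P - 7 → 131 = 8P, so P = 16.375 and q = 58.5.
New expenditure = 16.375 × 58.5 = 957.9375.

957.9375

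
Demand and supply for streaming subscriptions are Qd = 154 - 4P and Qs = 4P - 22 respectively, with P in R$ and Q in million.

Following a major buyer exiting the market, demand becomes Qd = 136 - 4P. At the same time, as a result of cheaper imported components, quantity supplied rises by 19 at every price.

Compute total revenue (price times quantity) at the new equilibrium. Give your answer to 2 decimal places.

1155.44

Initially, 154 - 4P = 4P - 22, so 176 = 8P and P = 22, Q = 66.
After the shift, demand is Qd = 136 - 4P and supply is Qs = 4P - 3.
Setting them equal: 136 - 4P = 4P - 3 → 139 = 8P, so P = 17.375 and Q = 66.5.
New expenditure = 17.375 × 66.5 = 1155.44.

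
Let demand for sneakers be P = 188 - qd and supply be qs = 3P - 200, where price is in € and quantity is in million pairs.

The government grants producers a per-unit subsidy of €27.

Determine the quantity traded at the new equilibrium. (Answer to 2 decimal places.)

111.25

Before the shock: 188 - P = 3P - 200 ⇒ 388 = 4P ⇒ P = 97, q = 91.
Since sellers receive the price plus the subsidy, the effective supply curve becomes qs = 3P - 119.
New equilibrium: 188 - P = 3P - 119 ⇒ 307 = 4P ⇒ P = 76.75, q = 111.25.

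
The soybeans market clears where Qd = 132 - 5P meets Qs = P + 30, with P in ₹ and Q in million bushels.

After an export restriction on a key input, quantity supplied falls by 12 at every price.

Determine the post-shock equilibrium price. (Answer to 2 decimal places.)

19.00

Original equilibrium: 132 - 5P = P + 30 gives 102 = 6P, so P = 17 and Q = 47.
The new curves are Qd = 132 - 5P (demand) and Qs = P + 18 (supply).
Setting them equal: 132 - 5P = P + 18 → 114 = 6P, so P = 19 and Q = 37.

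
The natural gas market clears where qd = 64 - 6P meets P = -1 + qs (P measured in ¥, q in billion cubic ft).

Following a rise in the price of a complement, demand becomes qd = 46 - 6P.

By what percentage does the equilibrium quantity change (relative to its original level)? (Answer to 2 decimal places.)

-25.71

Before the shock: 64 - 6P = P + 1 ⇒ 63 = 7P ⇒ P = 9, q = 10.
After the shift, demand is qd = 46 - 6P and supply is qs = P + 1.
Setting them equal: 46 - 6P = P + 1 → 45 = 7P, so P = 45/7 ≈ 6.4286 and q = 52/7 ≈ 7.4286.
%Δq = (7.4286 − 10) / 10 × 100 = -25.71%.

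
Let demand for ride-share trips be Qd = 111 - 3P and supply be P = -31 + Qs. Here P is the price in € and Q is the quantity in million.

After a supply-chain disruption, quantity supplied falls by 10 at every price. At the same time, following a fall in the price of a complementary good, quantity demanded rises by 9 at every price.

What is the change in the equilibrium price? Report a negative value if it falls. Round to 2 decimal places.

Before the shock: 111 - 3P = P + 31 ⇒ 80 = 4P ⇒ P = 20, Q = 51.
After the shift, demand is Qd = 120 - 3P and supply is Qs = P + 21.
Setting them equal: 120 - 3P = P + 21 → 99 = 4P, so P = 24.75 and Q = 45.75.
ΔP = 24.75 − 20 = +4.75.

+4.75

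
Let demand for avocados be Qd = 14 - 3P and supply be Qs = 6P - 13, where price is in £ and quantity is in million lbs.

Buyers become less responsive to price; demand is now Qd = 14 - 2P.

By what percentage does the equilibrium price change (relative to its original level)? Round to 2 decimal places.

Solve the original market: 14 - 3P = 6P - 13, hence P = 3 and Q = 5.
With the change applied: demand Qd = 14 - 2P, supply Qs = 6P - 13.
Setting them equal: 14 - 2P = 6P - 13 → 27 = 8P, so P = 3.375 and Q = 7.25.
%ΔP = (3.375 − 3) / 3 × 100 = +12.50%.

+12.50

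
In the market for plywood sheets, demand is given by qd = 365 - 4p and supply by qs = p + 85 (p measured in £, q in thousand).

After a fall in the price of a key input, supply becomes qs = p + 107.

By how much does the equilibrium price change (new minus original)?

Solve the original market: 365 - 4p = p + 85, hence p = 56 and q = 141.
With the change applied: demand qd = 365 - 4p, supply qs = p + 107.
Clearing the new market: 365 - 4p = p + 107, so p = 51.6 and q = 158.6.
Δp = 51.6 − 56 = -4.4.

-4.4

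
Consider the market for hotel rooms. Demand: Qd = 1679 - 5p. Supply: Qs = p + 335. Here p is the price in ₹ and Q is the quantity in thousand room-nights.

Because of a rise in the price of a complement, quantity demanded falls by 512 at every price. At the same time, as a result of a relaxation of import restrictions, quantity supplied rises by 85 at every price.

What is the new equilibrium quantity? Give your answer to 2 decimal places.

544.50

Initially, 1679 - 5p = p + 335, so 1344 = 6p and p = 224, Q = 559.
After the shift, demand is Qd = 1167 - 5p and supply is Qs = p + 420.
Clearing the new market: 1167 - 5p = p + 420, so p = 124.5 and Q = 544.5.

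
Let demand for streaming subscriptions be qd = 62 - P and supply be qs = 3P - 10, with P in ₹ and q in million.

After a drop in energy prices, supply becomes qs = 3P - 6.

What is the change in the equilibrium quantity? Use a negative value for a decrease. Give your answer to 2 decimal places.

Before the shock: 62 - P = 3P - 10 ⇒ 72 = 4P ⇒ P = 18, q = 44.
After the shift, demand is qd = 62 - P and supply is qs = 3P - 6.
New equilibrium: 62 - P = 3P - 6 ⇒ 68 = 4P ⇒ P = 17, q = 45.
Δq = 45 − 44 = +1.00.

+1.00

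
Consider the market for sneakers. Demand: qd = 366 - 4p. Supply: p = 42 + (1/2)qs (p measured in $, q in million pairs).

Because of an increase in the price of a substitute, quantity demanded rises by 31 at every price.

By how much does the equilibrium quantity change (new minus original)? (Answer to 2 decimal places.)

+10.33

Original equilibrium: 366 - 4p = 2p - 84 gives 450 = 6p, so p = 75 and q = 66.
After the shift, demand is qd = 397 - 4p and supply is qs = 2p - 84.
Setting them equal: 397 - 4p = 2p - 84 → 481 = 6p, so p = 481/6 ≈ 80.1667 and q = 229/3 ≈ 76.3333.
Δq = 76.3333 − 66 = +10.33.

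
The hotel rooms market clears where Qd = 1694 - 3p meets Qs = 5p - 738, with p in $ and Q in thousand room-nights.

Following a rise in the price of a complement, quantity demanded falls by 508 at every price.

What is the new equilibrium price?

Solve the original market: 1694 - 3p = 5p - 738, hence p = 304 and Q = 782.
The shock moves the curves to Qd = 1186 - 3p and Qs = 5p - 738.
Clearing the new market: 1186 - 3p = 5p - 738, so p = 240.5 and Q = 464.5.

240.5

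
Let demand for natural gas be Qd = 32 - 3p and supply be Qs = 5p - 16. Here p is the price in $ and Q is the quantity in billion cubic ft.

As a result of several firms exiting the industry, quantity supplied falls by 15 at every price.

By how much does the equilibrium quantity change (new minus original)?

Initially, 32 - 3p = 5p - 16, so 48 = 8p and p = 6, Q = 14.
The shock moves the curves to Qd = 32 - 3p and Qs = 5p - 31.
Equate the new curves: 32 - 3p = 5p - 31, giving 63 = 8p, p = 7.875, Q = 8.375.
ΔQ = 8.375 − 14 = -5.625.

-5.625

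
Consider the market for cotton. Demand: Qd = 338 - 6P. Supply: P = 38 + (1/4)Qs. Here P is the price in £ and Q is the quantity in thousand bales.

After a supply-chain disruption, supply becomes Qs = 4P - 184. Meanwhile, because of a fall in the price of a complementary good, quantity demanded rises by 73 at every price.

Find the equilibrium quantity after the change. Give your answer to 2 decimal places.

Original equilibrium: 338 - 6P = 4P - 152 gives 490 = 10P, so P = 49 and Q = 44.
With the change applied: demand Qd = 411 - 6P, supply Qs = 4P - 184.
New equilibrium: 411 - 6P = 4P - 184 ⇒ 595 = 10P ⇒ P = 59.5, Q = 54.

54.00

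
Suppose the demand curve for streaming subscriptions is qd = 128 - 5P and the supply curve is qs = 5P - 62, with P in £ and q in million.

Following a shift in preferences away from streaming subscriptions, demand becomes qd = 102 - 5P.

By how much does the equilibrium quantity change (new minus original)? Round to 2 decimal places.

-13.00

Initially, 128 - 5P = 5P - 62, so 190 = 10P and P = 19, q = 33.
After the shift, demand is qd = 102 - 5P and supply is qs = 5P - 62.
Equate the new curves: 102 - 5P = 5P - 62, giving 164 = 10P, P = 16.4, q = 20.
Δq = 20 − 33 = -13.00.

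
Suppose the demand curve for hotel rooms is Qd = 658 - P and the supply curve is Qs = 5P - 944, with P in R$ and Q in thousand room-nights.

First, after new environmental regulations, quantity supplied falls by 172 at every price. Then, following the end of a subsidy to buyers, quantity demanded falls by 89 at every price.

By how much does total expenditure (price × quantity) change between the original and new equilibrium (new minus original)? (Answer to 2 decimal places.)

Solve the original market: 658 - P = 5P - 944, hence P = 267 and Q = 391.
With the change applied: demand Qd = 569 - P, supply Qs = 5P - 1116.
Setting them equal: 569 - P = 5P - 1116 → 1685 = 6P, so P = 1685/6 ≈ 280.8333 and Q = 1729/6 ≈ 288.1667.
Expenditure moves from 267×391 = 104397 to 280.8333×288.1667 = 80926.8056; change = -23470.19.

-23470.19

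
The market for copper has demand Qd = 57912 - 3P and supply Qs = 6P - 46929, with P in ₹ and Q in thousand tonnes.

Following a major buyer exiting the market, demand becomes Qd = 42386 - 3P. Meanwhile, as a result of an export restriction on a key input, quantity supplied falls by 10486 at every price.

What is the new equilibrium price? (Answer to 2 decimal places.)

11089.00

Original equilibrium: 57912 - 3P = 6P - 46929 gives 104841 = 9P, so P = 11649 and Q = 22965.
After the shift, demand is Qd = 42386 - 3P and supply is Qs = 6P - 57415.
Clearing the new market: 42386 - 3P = 6P - 57415, so P = 11089 and Q = 9119.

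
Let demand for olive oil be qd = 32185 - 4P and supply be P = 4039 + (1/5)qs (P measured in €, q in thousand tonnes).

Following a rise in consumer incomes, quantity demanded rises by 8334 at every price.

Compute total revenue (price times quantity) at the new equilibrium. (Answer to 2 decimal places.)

Initially, 32185 - 4P = 5P - 20195, so 52380 = 9P and P = 5820, q = 8905.
With the change applied: demand qd = 40519 - 4P, supply qs = 5P - 20195.
Clearing the new market: 40519 - 4P = 5P - 20195, so P = 6746 and q = 13535.
New expenditure = 6746 × 13535 = 91307110.00.

91307110.00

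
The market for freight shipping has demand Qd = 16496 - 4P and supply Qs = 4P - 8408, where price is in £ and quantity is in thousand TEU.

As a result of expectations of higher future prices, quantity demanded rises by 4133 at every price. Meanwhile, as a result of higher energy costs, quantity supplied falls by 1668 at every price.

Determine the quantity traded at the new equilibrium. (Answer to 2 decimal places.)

Initially, 16496 - 4P = 4P - 8408, so 24904 = 8P and P = 3113, Q = 4044.
After the shift, demand is Qd = 20629 - 4P and supply is Qs = 4P - 10076.
Clearing the new market: 20629 - 4P = 4P - 10076, so P = 3838.125 and Q = 5276.5.

5276.50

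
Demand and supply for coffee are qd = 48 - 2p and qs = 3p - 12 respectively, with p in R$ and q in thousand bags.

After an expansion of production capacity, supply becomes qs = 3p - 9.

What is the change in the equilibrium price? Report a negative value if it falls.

-0.6

Original equilibrium: 48 - 2p = 3p - 12 gives 60 = 5p, so p = 12 and q = 24.
After the shift, demand is qd = 48 - 2p and supply is qs = 3p - 9.
Clearing the new market: 48 - 2p = 3p - 9, so p = 11.4 and q = 25.2.
Δp = 11.4 − 12 = -0.6.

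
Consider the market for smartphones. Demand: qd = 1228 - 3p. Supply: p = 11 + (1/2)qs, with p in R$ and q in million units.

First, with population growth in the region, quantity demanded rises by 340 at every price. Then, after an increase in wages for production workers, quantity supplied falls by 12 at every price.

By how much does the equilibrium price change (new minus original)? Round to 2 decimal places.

Before the shock: 1228 - 3p = 2p - 22 ⇒ 1250 = 5p ⇒ p = 250, q = 478.
After the shift, demand is qd = 1568 - 3p and supply is qs = 2p - 34.
New equilibrium: 1568 - 3p = 2p - 34 ⇒ 1602 = 5p ⇒ p = 320.4, q = 606.8.
Δp = 320.4 − 250 = +70.40.

+70.40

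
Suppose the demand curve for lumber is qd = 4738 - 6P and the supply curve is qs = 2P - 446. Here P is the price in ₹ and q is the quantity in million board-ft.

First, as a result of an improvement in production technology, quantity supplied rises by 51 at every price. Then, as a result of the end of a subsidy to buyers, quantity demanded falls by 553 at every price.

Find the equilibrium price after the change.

Before the shock: 4738 - 6P = 2P - 446 ⇒ 5184 = 8P ⇒ P = 648, q = 850.
The new curves are qd = 4185 - 6P (demand) and qs = 2P - 395 (supply).
New equilibrium: 4185 - 6P = 2P - 395 ⇒ 4580 = 8P ⇒ P = 572.5, q = 750.

572.5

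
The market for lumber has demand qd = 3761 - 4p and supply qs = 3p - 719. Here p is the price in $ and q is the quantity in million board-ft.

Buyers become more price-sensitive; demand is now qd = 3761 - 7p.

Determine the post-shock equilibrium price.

Initially, 3761 - 4p = 3p - 719, so 4480 = 7p and p = 640, q = 1201.
The shock moves the curves to qd = 3761 - 7p and qs = 3p - 719.
Setting them equal: 3761 - 7p = 3p - 719 → 4480 = 10p, so p = 448 and q = 625.

448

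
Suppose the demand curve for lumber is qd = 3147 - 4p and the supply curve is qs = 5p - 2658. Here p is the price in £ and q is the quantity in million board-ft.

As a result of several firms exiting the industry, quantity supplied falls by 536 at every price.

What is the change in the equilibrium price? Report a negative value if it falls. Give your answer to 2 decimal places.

Solve the original market: 3147 - 4p = 5p - 2658, hence p = 645 and q = 567.
After the shift, demand is qd = 3147 - 4p and supply is qs = 5p - 3194.
Clearing the new market: 3147 - 4p = 5p - 3194, so p = 6341/9 ≈ 704.5556 and q = 2959/9 ≈ 328.7778.
Δp = 704.5556 − 645 = +59.56.

+59.56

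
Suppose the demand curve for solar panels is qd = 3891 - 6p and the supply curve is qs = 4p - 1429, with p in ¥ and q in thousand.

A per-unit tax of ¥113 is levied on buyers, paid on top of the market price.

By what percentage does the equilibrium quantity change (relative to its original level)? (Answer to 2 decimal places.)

-38.80

Initially, 3891 - 6p = 4p - 1429, so 5320 = 10p and p = 532, q = 699.
Since buyers pay the price plus the tax, the effective demand curve becomes qd = 3213 - 6p.
Equate the new curves: 3213 - 6p = 4p - 1429, giving 4642 = 10p, p = 464.2, q = 427.8.
%Δq = (427.8 − 699) / 699 × 100 = -38.80%.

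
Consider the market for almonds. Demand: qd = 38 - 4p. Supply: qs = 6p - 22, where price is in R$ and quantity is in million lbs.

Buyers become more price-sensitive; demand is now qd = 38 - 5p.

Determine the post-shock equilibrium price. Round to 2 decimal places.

5.45

Solve the original market: 38 - 4p = 6p - 22, hence p = 6 and q = 14.
The new curves are qd = 38 - 5p (demand) and qs = 6p - 22 (supply).
New equilibrium: 38 - 5p = 6p - 22 ⇒ 60 = 11p ⇒ p = 60/11 ≈ 5.4545, q = 118/11 ≈ 10.7273.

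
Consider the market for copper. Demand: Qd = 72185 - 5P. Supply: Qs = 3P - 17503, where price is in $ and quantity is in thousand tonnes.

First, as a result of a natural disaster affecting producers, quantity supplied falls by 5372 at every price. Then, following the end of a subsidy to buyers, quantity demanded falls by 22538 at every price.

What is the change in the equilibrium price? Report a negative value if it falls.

Solve the original market: 72185 - 5P = 3P - 17503, hence P = 11211 and Q = 16130.
The new curves are Qd = 49647 - 5P (demand) and Qs = 3P - 22875 (supply).
Equate the new curves: 49647 - 5P = 3P - 22875, giving 72522 = 8P, P = 9065.25, Q = 4320.75.
ΔP = 9065.25 − 11211 = -2145.75.

-2145.75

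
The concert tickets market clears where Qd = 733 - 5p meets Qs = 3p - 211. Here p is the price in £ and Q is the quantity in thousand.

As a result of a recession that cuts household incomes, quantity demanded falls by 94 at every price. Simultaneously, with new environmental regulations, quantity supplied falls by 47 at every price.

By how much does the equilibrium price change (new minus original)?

Initially, 733 - 5p = 3p - 211, so 944 = 8p and p = 118, Q = 143.
The shock moves the curves to Qd = 639 - 5p and Qs = 3p - 258.
New equilibrium: 639 - 5p = 3p - 258 ⇒ 897 = 8p ⇒ p = 112.125, Q = 78.375.
Δp = 112.125 − 118 = -5.875.

-5.875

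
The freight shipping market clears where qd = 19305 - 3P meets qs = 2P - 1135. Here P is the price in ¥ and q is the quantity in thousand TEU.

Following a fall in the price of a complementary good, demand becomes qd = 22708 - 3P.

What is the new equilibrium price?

4768.6

Original equilibrium: 19305 - 3P = 2P - 1135 gives 20440 = 5P, so P = 4088 and q = 7041.
The new curves are qd = 22708 - 3P (demand) and qs = 2P - 1135 (supply).
New equilibrium: 22708 - 3P = 2P - 1135 ⇒ 23843 = 5P ⇒ P = 4768.6, q = 8402.2.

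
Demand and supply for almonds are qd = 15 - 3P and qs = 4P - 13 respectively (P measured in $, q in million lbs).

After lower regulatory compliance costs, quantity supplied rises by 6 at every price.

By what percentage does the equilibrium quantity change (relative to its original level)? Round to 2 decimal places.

Before the shock: 15 - 3P = 4P - 13 ⇒ 28 = 7P ⇒ P = 4, q = 3.
The shock moves the curves to qd = 15 - 3P and qs = 4P - 7.
Equate the new curves: 15 - 3P = 4P - 7, giving 22 = 7P, P = 22/7 ≈ 3.1429, q = 39/7 ≈ 5.5714.
%Δq = (5.5714 − 3) / 3 × 100 = +85.71%.

+85.71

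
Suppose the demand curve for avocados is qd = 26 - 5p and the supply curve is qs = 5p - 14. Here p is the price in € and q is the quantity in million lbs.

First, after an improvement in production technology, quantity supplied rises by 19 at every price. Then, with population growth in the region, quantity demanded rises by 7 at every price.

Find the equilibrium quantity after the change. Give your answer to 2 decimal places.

19.00

Initially, 26 - 5p = 5p - 14, so 40 = 10p and p = 4, q = 6.
After the shift, demand is qd = 33 - 5p and supply is qs = 5p + 5.
New equilibrium: 33 - 5p = 5p + 5 ⇒ 28 = 10p ⇒ p = 2.8, q = 19.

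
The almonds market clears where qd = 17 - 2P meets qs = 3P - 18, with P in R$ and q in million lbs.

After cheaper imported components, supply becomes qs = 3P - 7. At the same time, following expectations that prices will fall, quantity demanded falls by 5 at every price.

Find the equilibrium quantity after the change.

Initially, 17 - 2P = 3P - 18, so 35 = 5P and P = 7, q = 3.
The new curves are qd = 12 - 2P (demand) and qs = 3P - 7 (supply).
New equilibrium: 12 - 2P = 3P - 7 ⇒ 19 = 5P ⇒ P = 3.8, q = 4.4.

4.4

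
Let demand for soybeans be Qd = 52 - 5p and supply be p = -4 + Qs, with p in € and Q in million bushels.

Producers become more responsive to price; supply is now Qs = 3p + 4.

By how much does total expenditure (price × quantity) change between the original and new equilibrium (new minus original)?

+36

Original equilibrium: 52 - 5p = p + 4 gives 48 = 6p, so p = 8 and Q = 12.
With the change applied: demand Qd = 52 - 5p, supply Qs = 3p + 4.
Setting them equal: 52 - 5p = 3p + 4 → 48 = 8p, so p = 6 and Q = 22.
Expenditure moves from 8×12 = 96 to 6×22 = 132; change = +36.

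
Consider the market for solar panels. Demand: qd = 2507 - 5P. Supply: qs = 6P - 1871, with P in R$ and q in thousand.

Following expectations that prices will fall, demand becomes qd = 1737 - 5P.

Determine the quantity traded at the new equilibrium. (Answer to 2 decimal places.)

Original equilibrium: 2507 - 5P = 6P - 1871 gives 4378 = 11P, so P = 398 and q = 517.
The shock moves the curves to qd = 1737 - 5P and qs = 6P - 1871.
Setting them equal: 1737 - 5P = 6P - 1871 → 3608 = 11P, so P = 328 and q = 97.

97.00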